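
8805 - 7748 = 1057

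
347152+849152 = 1196304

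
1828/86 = 21 + 11/43 ≈ 21.26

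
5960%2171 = 1618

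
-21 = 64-85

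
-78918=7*(-11274)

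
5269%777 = 607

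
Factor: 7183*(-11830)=-1*2^1*5^1*7^1*11^1*13^2*653^1=-84974890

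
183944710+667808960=851753670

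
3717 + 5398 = 9115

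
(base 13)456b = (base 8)22772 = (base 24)gl2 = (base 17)1gaf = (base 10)9722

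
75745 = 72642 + 3103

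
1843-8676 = -6833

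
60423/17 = 3554+5/17 ≈ 3554.29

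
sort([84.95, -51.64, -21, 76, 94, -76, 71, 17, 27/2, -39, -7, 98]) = [-76, -51.64, -39, -21, -7, 27/2, 17, 71, 76, 84.95, 94, 98]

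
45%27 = 18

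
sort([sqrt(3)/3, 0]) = [0, sqrt(3)/3]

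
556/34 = 16+6/17 ≈ 16.35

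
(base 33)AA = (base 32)AK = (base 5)2330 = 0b101010100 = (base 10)340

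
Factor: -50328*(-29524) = 2^5*3^3*11^2*61^1*233^1 = 1485883872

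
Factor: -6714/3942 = -1*3^(-1)*73^(-1)*373^1 = -373/219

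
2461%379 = 187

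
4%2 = 0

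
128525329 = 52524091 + 76001238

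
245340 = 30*8178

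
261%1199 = 261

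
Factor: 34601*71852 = 2^2*7^1*11^1*23^1*71^1*4943^1 = 2486151052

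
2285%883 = 519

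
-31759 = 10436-42195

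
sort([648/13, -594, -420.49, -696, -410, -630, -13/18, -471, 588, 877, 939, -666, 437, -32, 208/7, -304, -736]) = [-736, -696, -666, -630, -594, -471, -420.49, -410, -304, -32, -13/18, 208/7, 648/13, 437, 588, 877, 939]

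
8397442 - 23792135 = -15394693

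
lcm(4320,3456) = 17280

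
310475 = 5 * 62095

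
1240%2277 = 1240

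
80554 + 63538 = 144092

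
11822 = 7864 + 3958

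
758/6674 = 379/3337 ≈ 0.114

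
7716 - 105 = 7611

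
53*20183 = 1069699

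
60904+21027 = 81931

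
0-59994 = -59994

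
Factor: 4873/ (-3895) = -1 * 5^ (-1) * 11^1 * 19^ (-1) * 41^ (-1) * 443^1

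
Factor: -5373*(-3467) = 3^3*199^1*3467^1 = 18628191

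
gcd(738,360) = 18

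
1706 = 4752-3046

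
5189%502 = 169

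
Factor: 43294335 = 3^1*5^1*7^1*43^2*223^1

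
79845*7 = 558915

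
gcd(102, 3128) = 34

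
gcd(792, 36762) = 66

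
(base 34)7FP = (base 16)21B3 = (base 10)8627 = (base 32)8DJ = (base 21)JBH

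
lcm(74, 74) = 74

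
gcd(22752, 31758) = 474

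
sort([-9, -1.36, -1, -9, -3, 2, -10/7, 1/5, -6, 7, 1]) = [-9, -9, -6, -3, -10/7, -1.36, -1, 1/5, 1, 2, 7]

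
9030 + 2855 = 11885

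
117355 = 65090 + 52265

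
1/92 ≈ 0.0109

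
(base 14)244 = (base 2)111000100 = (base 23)jf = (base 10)452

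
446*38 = 16948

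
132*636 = 83952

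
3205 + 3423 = 6628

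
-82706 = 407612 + -490318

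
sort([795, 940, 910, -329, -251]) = [-329, -251, 795, 910, 940]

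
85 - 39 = 46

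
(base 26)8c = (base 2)11011100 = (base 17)cg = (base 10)220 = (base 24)94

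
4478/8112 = 2239/4056 ≈ 0.552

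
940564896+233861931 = 1174426827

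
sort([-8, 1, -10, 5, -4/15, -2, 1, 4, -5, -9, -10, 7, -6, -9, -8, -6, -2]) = [-10, -10, -9, -9, -8, -8, -6, -6, -5, -2, -2, -4/15, 1, 1, 4, 5, 7]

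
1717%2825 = 1717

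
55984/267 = 209 + 181/267 ≈ 209.68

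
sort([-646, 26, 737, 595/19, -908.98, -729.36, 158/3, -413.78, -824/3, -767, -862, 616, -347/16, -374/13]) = [-908.98, -862, -767, -729.36, -646, -413.78, -824/3, -374/13, -347/16, 26, 595/19, 158/3, 616, 737]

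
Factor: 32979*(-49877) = -1*3^1*10993^1*49877^1 = -1644893583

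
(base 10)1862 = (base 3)2112222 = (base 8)3506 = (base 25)2oc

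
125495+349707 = 475202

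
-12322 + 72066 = 59744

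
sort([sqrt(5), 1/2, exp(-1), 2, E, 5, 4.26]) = [exp(-1), 1/2, 2, sqrt(5), E, 4.26, 5]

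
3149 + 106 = 3255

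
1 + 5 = 6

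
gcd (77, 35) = 7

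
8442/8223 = 2814/2741 ≈ 1.03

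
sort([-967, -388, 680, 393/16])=[-967, -388, 393/16, 680]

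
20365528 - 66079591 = -45714063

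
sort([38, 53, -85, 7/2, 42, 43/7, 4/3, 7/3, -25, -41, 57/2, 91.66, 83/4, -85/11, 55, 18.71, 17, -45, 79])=[-85, -45, -41, -25, -85/11, 4/3, 7/3, 7/2, 43/7, 17, 18.71, 83/4, 57/2, 38, 42, 53, 55, 79, 91.66]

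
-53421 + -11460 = -64881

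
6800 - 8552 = -1752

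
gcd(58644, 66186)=18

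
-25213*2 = -50426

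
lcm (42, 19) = 798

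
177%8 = 1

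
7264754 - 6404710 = 860044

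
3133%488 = 205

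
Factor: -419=-1 * 419^1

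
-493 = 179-672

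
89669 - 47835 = 41834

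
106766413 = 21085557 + 85680856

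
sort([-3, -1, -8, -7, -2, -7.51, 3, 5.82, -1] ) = [-8, -7.51, -7, -3, -2, -1, -1, 3, 5.82] 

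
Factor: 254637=3^3*9431^1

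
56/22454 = 28/11227 ≈ 0.00249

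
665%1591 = 665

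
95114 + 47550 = 142664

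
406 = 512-106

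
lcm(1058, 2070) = 47610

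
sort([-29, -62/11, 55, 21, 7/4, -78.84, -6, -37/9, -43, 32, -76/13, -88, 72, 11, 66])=[-88, -78.84, -43, -29, -6, -76/13, -62/11, -37/9, 7/4, 11, 21, 32, 55, 66, 72]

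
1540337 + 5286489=6826826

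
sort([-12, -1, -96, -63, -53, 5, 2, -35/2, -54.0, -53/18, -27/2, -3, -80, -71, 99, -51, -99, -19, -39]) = [-99, -96, -80, -71, -63, -54.0, -53, -51, -39, -19, -35/2, -27/2, -12, -3, -53/18, -1, 2, 5, 99]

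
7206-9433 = -2227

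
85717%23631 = 14824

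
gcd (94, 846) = 94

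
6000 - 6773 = -773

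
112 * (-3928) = -439936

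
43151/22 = 1961 + 9/22 ≈ 1961.41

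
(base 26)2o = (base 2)1001100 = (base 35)26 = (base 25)31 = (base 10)76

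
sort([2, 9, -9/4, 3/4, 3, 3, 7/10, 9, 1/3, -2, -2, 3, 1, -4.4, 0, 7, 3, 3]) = [-4.4, -9/4, -2, -2, 0, 1/3, 7/10, 3/4, 1, 2, 3, 3, 3, 3, 3, 7, 9, 9]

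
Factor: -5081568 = -1 * 2^5 * 3^1 * 43^1 * 1231^1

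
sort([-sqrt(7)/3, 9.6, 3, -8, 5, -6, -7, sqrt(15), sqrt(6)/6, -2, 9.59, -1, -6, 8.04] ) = [-8, -7, -6, -6, -2, -1, -sqrt(7)/3, sqrt(6)/6, 3, sqrt(15), 5, 8.04, 9.59, 9.6] 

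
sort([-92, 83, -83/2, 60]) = [-92, -83/2, 60, 83]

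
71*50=3550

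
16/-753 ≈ -0.0212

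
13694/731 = 18 + 536/731 ≈ 18.73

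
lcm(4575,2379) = 59475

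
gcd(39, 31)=1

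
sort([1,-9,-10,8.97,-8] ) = [-10,-9,-8,1,8.97] 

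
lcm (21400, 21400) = 21400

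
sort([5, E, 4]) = [E, 4, 5]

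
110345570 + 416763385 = 527108955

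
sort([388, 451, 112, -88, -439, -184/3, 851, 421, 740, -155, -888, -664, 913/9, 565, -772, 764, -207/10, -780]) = [-888, -780, -772, -664, -439, -155, -88, -184/3, -207/10, 913/9, 112, 388, 421, 451, 565, 740, 764, 851]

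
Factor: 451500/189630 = 2^1*3^(-1)*5^2*7^(-1) = 50/21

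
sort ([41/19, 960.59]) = [41/19, 960.59]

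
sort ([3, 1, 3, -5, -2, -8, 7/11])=[-8, -5, -2, 7/11, 1, 3, 3]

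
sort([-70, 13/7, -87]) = [-87, -70, 13/7]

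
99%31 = 6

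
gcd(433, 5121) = 1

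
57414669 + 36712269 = 94126938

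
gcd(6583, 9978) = 1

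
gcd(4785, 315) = 15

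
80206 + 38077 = 118283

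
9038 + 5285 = 14323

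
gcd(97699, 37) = 1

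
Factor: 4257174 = 2^1 * 3^1 * 17^1 * 41737^1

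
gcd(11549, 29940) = 1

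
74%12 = 2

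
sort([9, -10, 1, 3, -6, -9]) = [-10, -9, -6, 1, 3, 9]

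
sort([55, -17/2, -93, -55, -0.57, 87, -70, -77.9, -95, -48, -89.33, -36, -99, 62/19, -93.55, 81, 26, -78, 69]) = [-99, -95, -93.55, -93, -89.33, -78, -77.9, -70, -55, -48, -36, -17/2, -0.57, 62/19, 26, 55, 69, 81, 87]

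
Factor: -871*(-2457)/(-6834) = -1*2^(-1)*3^2*7^1*13^2*17^(-1) = -10647/34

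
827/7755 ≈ 0.107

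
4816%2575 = 2241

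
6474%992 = 522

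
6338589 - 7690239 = -1351650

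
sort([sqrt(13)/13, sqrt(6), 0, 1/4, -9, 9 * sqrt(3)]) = [-9, 0, 1/4, sqrt(13)/13, sqrt(6), 9 * sqrt(3)]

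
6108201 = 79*77319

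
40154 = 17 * 2362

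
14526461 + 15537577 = 30064038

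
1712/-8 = -214 = -214.00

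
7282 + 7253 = 14535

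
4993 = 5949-956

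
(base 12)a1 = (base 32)3p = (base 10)121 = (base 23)56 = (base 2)1111001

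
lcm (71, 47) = 3337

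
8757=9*973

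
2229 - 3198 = -969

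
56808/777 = 18936/259 ≈ 73.11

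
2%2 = 0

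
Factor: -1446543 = -1 * 3^2 * 7^1 * 22961^1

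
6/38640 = 1/6440 ≈ 0.000155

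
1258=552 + 706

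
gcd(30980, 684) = 4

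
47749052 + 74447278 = 122196330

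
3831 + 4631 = 8462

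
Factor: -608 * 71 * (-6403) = 2^5 * 19^2 * 71^1 * 337^1 = 276404704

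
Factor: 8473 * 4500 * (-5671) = -1 * 2^2 * 3^2 * 5^3 * 37^1 * 53^1 * 107^1 * 229^1 = -216226723500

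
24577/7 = 3511 = 3511.00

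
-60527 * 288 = -17431776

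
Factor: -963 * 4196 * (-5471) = 2^2 * 3^2 * 107^1 * 1049^1 * 5471^1 = 22106932308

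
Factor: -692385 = -1 * 3^1 * 5^1 * 31^1 * 1489^1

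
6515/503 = 12 + 479/503 ≈ 12.95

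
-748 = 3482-4230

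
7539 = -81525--89064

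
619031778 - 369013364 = 250018414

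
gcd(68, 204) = 68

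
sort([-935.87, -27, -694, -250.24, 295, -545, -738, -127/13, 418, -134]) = [-935.87, -738, -694, -545, -250.24, -134, -27, -127/13, 295, 418]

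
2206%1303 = 903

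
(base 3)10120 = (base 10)96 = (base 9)116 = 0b1100000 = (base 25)3l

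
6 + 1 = 7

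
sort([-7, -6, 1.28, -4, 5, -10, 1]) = [-10, -7, -6, -4, 1, 1.28, 5]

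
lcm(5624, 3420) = 253080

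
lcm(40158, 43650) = 1003950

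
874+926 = 1800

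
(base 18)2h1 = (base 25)1d5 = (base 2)1110111011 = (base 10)955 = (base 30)11p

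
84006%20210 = 3166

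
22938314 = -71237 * (-322)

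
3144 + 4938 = 8082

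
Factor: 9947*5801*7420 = 2^2*5^1*7^4*29^1*53^1*5801^1 = 428152898740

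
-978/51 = -19 - 3/17 ≈ -19.18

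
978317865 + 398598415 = 1376916280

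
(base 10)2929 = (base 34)2i5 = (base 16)b71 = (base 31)31f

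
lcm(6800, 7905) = 632400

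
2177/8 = 272 + 1/8 ≈ 272.13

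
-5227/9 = -580-7/9 ≈ -580.78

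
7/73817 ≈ 0.0000948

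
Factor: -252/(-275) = 2^2*3^2*5^(-2)*7^1*11^(-1)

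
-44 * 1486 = -65384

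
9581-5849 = 3732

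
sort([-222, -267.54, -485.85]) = [-485.85, -267.54, -222]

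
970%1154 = 970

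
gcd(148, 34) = 2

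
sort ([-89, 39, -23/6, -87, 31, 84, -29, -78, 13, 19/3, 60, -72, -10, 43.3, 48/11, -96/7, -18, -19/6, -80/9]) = [-89, -87, -78, -72, -29, -18, -96/7, -10, -80/9, -23/6, -19/6, 48/11, 19/3, 13, 31, 39, 43.3, 60, 84]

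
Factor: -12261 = -1*3^1*61^1*67^1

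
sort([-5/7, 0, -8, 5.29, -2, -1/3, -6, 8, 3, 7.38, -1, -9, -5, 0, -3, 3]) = [-9, -8, -6, -5, -3, -2, -1, -5/7, -1/3, 0, 0, 3, 3, 5.29, 7.38, 8]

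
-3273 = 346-3619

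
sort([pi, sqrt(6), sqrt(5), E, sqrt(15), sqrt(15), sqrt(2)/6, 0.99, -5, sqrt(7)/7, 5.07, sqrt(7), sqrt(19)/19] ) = [-5, sqrt(19)/19, sqrt(2)/6, sqrt(7)/7, 0.99, sqrt(5), sqrt(6), sqrt(7), E, pi, sqrt(15), sqrt(15), 5.07] 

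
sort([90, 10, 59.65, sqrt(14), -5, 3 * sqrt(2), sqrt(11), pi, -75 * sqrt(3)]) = [-75 * sqrt(3), -5, pi, sqrt(11), sqrt(14), 3 * sqrt(2), 10, 59.65, 90]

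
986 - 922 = 64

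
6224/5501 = 1 + 723/5501 ≈ 1.13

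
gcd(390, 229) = 1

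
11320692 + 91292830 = 102613522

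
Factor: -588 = -1 * 2^2 * 3^1 * 7^2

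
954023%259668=175019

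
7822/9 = 869 + 1/9 ≈ 869.11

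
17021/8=2127 + 5/8 ≈ 2127.63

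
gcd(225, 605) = 5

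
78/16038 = 13/2673 ≈ 0.00486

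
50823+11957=62780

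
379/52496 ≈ 0.00722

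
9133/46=198 + 25/46 ≈ 198.54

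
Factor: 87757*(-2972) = -1*2^2*127^1*691^1*743^1 = -260813804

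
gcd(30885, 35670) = 435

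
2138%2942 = 2138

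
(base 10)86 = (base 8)126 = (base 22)3k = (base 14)62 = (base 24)3e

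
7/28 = 1/4 = 0.25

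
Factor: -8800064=-1*2^6*7^1*13^1*1511^1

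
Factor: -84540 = -1*2^2*3^1*5^1*1409^1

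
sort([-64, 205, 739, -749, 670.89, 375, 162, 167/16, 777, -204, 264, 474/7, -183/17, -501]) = [-749, -501, -204, -64, -183/17, 167/16, 474/7, 162, 205, 264, 375, 670.89, 739, 777]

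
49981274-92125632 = -42144358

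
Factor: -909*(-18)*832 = 2^7*3^4*13^1*101^1 = 13613184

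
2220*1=2220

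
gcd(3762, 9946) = 2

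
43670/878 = 49 + 324/439 ≈ 49.74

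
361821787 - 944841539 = -583019752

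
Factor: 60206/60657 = 2^1 * 3^ (-1) * 20219^ (-1) * 30103^1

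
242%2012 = 242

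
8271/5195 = 1 + 3076/5195 ≈ 1.59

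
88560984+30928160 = 119489144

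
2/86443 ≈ 0.0000231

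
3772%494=314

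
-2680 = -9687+7007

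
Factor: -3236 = -1 * 2^2 * 809^1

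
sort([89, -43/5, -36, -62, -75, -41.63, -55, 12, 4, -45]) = [-75, -62, -55, -45, -41.63, -36, -43/5, 4, 12, 89]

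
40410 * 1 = 40410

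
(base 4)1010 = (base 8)104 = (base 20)38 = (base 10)68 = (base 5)233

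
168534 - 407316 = -238782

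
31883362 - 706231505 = -674348143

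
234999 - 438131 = -203132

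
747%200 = 147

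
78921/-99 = -8769/11 ≈ -797.18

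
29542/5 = 5908 + 2/5 = 5908.40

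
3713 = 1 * 3713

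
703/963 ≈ 0.730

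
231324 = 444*521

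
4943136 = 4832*1023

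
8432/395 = 21 + 137/395 ≈ 21.35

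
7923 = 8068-145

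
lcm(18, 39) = 234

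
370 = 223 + 147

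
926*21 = 19446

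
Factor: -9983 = -1 * 67^1 * 149^1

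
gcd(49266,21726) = 306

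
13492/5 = 2698 + 2/5 = 2698.40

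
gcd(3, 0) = 3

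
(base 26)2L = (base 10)73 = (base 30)2D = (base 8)111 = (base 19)3G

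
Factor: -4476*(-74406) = 2^3*3^2*373^1*12401^1 = 333041256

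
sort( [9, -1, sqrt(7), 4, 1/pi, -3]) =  [-3, -1, 1/pi, sqrt(7), 4, 9]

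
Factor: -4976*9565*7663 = -1*2^4*5^1*79^1*97^1*311^1*1913^1 = -364723856720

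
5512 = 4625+887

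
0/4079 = 0 = 0.00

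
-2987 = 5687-8674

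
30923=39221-8298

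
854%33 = 29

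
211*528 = 111408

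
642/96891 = 214/32297 ≈ 0.00663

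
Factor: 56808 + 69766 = 2^1 * 7^1 * 9041^1 = 126574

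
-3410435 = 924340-4334775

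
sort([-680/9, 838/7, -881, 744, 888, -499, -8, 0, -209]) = [-881, -499, -209, -680/9, -8, 0, 838/7, 744, 888]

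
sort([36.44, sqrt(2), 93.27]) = [sqrt(2), 36.44, 93.27]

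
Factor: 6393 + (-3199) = 2^1*1597^1 = 3194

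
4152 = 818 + 3334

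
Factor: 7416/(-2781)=-1*2^3*3^(-1)=-8/3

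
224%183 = 41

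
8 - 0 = 8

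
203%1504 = 203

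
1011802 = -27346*(-37)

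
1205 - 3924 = -2719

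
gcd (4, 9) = 1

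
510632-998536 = -487904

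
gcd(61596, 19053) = 261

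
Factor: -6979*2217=-1*3^1*7^1*739^1*997^1=-15472443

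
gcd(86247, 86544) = 9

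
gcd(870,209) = 1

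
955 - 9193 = -8238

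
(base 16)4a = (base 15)4e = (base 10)74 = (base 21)3b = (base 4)1022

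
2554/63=40 + 34/63 ≈ 40.54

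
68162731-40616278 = 27546453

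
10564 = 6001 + 4563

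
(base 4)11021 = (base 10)329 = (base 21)fe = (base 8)511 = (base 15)16e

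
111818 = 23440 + 88378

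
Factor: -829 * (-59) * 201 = 3^1 * 59^1 * 67^1 * 829^1 = 9831111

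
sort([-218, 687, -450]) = [-450, -218, 687]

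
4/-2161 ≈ -0.00185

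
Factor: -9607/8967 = -1*3^(-1)*7^(-2)*13^1*61^(-1)*739^1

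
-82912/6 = -41456/3≈-13818.67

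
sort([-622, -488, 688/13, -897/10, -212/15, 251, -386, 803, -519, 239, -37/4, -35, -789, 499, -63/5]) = [-789, -622, -519, -488, -386, -897/10, -35, -212/15, -63/5, -37/4, 688/13, 239, 251, 499, 803]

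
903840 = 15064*60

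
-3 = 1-4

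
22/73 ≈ 0.301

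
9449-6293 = 3156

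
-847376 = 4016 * (-211)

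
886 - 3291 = -2405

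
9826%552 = 442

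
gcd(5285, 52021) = 1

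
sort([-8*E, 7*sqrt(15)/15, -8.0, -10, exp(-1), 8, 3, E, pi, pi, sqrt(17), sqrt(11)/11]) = [-8*E, -10, -8.0, sqrt(11)/11, exp(-1), 7*sqrt(15)/15, E, 3, pi, pi, sqrt(17), 8]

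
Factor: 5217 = 3^1 * 37^1 * 47^1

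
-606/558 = -1-8/93 ≈ -1.09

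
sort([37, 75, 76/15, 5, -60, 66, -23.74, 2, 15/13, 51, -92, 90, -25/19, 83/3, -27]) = [-92, -60, -27, -23.74, -25/19, 15/13, 2, 5, 76/15, 83/3, 37, 51, 66, 75, 90]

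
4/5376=1/1344≈0.000744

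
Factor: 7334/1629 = 2^1 * 3^(-2) * 19^1 * 181^(-1) * 193^1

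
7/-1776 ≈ -0.00394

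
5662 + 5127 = 10789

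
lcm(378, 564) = 35532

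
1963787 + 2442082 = 4405869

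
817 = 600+217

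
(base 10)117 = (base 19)63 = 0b1110101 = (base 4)1311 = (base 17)6f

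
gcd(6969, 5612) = 23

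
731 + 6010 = 6741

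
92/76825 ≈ 0.00120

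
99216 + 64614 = 163830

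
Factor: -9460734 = -1 * 2^1 * 3^1 * 61^1 * 25849^1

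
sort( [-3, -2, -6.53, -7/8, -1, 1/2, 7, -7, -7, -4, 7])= [-7, -7, -6.53, -4, -3, -2, -1, -7/8, 1/2, 7, 7]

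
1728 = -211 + 1939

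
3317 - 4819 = -1502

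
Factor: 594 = 2^1 * 3^3 * 11^1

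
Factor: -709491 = -1 * 3^1 * 61^1 * 3877^1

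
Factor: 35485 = 5^1 * 47^1 * 151^1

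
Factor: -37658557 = -1*101^1*179^1*2083^1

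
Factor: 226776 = 2^3 * 3^1 * 11^1 * 859^1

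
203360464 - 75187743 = 128172721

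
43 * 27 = 1161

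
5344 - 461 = 4883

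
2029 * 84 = 170436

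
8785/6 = 1464 + 1/6 ≈ 1464.17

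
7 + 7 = 14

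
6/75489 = 2/25163 ≈ 0.0000795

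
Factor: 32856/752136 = 7^(-1) * 11^(-2) * 37^1 = 37/847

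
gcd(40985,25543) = 7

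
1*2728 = 2728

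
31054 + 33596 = 64650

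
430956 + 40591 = 471547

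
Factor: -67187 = -1 * 67187^1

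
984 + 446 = 1430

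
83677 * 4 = 334708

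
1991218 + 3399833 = 5391051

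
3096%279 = 27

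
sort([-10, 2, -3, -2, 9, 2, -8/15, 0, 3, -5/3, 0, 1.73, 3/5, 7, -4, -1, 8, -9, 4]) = [-10, -9, -4, -3, -2, -5/3, -1, -8/15, 0, 0, 3/5, 1.73, 2, 2, 3, 4, 7, 8, 9]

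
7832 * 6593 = 51636376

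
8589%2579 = 852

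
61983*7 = 433881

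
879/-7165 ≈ -0.123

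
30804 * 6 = 184824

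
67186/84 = 799 + 5/6 ≈ 799.83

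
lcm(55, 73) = 4015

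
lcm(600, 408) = 10200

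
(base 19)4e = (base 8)132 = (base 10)90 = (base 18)50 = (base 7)156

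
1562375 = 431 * 3625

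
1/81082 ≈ 0.0000123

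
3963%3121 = 842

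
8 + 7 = 15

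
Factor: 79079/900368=2^(-4)*11^1*13^1*79^1*8039^(-1)=11297/128624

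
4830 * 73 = 352590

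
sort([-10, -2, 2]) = [-10, -2, 2]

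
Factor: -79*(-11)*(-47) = -1*11^1*47^1*79^1 = -40843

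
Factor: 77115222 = 2^1 * 3^2 * 541^1 * 7919^1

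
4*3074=12296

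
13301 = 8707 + 4594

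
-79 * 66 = -5214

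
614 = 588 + 26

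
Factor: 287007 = 3^1*7^1*79^1*173^1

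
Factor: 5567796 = 2^2 * 3^2 * 13^1 * 11897^1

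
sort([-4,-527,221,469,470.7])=[-527,-4,221,469,470.7]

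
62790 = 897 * 70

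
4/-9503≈-0.000421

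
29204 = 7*4172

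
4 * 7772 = 31088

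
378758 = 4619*82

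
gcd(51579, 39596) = 521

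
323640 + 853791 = 1177431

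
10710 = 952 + 9758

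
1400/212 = 6 + 32/53≈6.60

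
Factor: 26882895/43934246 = 2^(-1)*3^1*5^1*13^1*29^(-1)*89^1*1549^1*757487^(-1)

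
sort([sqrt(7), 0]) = [0, sqrt(7)]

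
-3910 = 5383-9293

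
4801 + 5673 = 10474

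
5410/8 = 676 + 1/4 = 676.25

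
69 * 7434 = 512946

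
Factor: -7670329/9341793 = -1*3^(-2)*43^(-1)*73^1*101^(-1)*179^1*239^(-1)*587^1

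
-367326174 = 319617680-686943854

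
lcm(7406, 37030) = 37030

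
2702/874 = 1351/437 ≈ 3.09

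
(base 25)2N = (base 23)34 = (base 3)2201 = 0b1001001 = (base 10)73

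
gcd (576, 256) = 64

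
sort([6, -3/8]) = [-3/8, 6]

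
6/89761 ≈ 0.0000668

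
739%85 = 59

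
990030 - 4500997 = -3510967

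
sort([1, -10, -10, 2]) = [-10, -10, 1, 2]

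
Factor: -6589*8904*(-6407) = 2^3*3^1*7^1*11^1*43^1*53^1*149^1*599^1 = 375888797592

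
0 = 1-1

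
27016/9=3001 + 7/9 ≈ 3001.78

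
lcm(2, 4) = 4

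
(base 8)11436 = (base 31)52r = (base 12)29ba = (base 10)4894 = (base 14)1ad8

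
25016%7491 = 2543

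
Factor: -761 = -1*761^1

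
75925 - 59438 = 16487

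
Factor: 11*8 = 2^3*11^1 = 88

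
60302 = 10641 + 49661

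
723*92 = 66516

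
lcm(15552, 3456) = 31104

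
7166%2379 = 29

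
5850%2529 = 792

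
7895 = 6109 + 1786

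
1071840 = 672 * 1595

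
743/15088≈0.0492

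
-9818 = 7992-17810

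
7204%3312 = 580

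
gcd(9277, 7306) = 1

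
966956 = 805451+161505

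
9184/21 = 437 + 1/3 ≈ 437.33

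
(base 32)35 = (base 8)145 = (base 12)85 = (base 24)45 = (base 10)101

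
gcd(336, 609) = 21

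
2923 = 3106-183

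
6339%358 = 253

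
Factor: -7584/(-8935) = 2^5*3^1*5^(-1)*79^1*1787^(-1)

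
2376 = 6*396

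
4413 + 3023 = 7436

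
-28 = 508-536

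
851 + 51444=52295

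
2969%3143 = 2969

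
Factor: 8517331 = 8517331^1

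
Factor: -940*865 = -1*2^2*5^2*47^1*173^1 = -813100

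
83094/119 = 698 + 32/119 ≈ 698.27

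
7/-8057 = -1/1151 ≈ -0.000869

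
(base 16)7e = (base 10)126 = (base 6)330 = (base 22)5g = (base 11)105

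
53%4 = 1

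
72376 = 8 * 9047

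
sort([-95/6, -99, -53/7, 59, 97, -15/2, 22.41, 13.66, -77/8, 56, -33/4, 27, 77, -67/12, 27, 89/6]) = [-99, -95/6, -77/8, -33/4, -53/7, -15/2, -67/12, 13.66, 89/6, 22.41, 27, 27, 56, 59, 77, 97]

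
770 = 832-62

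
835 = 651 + 184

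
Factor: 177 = 3^1*59^1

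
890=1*890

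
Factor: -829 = -1*829^1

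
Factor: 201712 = 2^4 * 7^1 * 1801^1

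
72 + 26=98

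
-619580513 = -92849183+-526731330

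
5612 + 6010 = 11622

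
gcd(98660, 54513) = 1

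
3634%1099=337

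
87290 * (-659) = -57524110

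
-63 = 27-90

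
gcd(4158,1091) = 1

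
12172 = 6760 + 5412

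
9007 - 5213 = 3794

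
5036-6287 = -1251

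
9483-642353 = -632870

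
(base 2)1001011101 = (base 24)115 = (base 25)o5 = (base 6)2445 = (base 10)605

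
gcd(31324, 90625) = 1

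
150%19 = 17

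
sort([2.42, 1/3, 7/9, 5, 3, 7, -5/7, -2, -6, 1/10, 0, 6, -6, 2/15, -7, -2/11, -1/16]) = [-7, -6, -6, -2, -5/7, -2/11, -1/16, 0, 1/10, 2/15, 1/3, 7/9, 2.42, 3, 5, 6, 7]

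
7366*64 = 471424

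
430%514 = 430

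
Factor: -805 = -1 * 5^1 * 7^1 * 23^1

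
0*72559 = 0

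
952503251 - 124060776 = 828442475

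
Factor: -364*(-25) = 2^2*5^2*7^1*13^1 = 9100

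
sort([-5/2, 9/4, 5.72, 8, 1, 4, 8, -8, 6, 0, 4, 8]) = [-8, -5/2, 0, 1, 9/4, 4, 4, 5.72, 6, 8, 8, 8]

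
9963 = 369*27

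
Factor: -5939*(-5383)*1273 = 7^1*19^1*67^1*769^1*5939^1 = 40697347901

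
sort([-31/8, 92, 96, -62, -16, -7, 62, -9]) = [-62, -16, -9, -7, -31/8, 62, 92, 96]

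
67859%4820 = 379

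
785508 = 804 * 977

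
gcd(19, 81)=1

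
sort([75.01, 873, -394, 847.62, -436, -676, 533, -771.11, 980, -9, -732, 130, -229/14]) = [-771.11, -732, -676, -436, -394, -229/14, -9, 75.01, 130, 533, 847.62, 873, 980]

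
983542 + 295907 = 1279449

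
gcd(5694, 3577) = 73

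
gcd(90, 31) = 1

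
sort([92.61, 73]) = [73, 92.61]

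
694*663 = 460122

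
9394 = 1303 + 8091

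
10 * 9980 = 99800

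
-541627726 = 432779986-974407712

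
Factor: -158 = -1*2^1*79^1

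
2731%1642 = 1089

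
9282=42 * 221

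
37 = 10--27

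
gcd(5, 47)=1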